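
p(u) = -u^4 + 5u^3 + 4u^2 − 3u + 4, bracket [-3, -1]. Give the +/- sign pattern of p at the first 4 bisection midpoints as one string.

midpoint -2: p = -30 < 0 → [-2, -1]
midpoint -1.5: p = -4.4375 < 0 → [-1.5, -1]
midpoint -1.25: p = 1.792969 > 0 → [-1.5, -1.25]
midpoint -1.375: p = -0.885 < 0 → [-1.375, -1.25]

--+-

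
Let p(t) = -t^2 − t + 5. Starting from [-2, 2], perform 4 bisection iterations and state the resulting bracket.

m = 0, p(m) = 5 (+); new bracket [0, 2]
m = 1, p(m) = 3 (+); new bracket [1, 2]
m = 1.5, p(m) = 1.25 (+); new bracket [1.5, 2]
m = 1.75, p(m) = 0.1875 (+); new bracket [1.75, 2]

[1.75, 2]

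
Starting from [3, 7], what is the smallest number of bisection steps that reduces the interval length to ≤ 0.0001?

Width after n steps is 4/2^n. Need 2^n ≥ 4/0.0001 = 40000.
2^15 = 32768 < 40000 ≤ 2^16 = 65536, so n = 16.

16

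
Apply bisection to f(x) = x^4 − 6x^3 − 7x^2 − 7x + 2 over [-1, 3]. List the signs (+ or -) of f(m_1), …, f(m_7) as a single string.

-+--+++

f(1) = -17 < 0, so the root lies in [-1, 1]
f(0) = 2 > 0, so the root lies in [0, 1]
f(0.5) = -3.9375 < 0, so the root lies in [0, 0.5]
f(0.25) = -0.2773 < 0, so the root lies in [0, 0.25]
f(0.125) = 1.0042 > 0, so the root lies in [0.125, 0.25]
f(0.1875) = 0.4031 > 0, so the root lies in [0.1875, 0.25]
f(0.21875) = 0.0733 > 0, so the root lies in [0.21875, 0.25]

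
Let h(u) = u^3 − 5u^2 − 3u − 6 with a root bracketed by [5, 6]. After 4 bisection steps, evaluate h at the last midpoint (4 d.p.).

u = 5.5 gives h = -7.375, negative; keep [5.5, 6]
u = 5.75 gives h = 1.546875, positive; keep [5.5, 5.75]
u = 5.625 gives h = -3.099609, negative; keep [5.625, 5.75]
u = 5.6875 gives h = -0.8235, negative; keep [5.6875, 5.75]

-0.8235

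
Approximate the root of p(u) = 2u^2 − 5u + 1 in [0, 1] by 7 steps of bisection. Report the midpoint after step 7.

midpoint 0.5: p = -1 < 0 → [0, 0.5]
midpoint 0.25: p = -0.125 < 0 → [0, 0.25]
midpoint 0.125: p = 0.40625 > 0 → [0.125, 0.25]
midpoint 0.1875: p = 0.1328 > 0 → [0.1875, 0.25]
midpoint 0.21875: p = 0.002 > 0 → [0.21875, 0.25]
midpoint 0.234375: p = -0.062 < 0 → [0.21875, 0.234375]
midpoint 0.2265625: p = -0.0302 < 0 → [0.21875, 0.2265625]

0.2265625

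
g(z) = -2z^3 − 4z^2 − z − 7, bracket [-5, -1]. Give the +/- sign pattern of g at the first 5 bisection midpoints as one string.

+-+--

g(-3) = 14 > 0, so the root lies in [-3, -1]
g(-2) = -5 < 0, so the root lies in [-3, -2]
g(-2.5) = 1.75 > 0, so the root lies in [-2.5, -2]
g(-2.25) = -2.2188 < 0, so the root lies in [-2.5, -2.25]
g(-2.375) = -0.3945 < 0, so the root lies in [-2.5, -2.375]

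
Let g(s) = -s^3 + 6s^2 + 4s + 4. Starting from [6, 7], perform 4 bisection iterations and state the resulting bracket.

g(6.5) = 8.875 > 0, so the root lies in [6.5, 7]
g(6.75) = -3.171875 < 0, so the root lies in [6.5, 6.75]
g(6.625) = 3.068359 > 0, so the root lies in [6.625, 6.75]
g(6.6875) = 0.0032 > 0, so the root lies in [6.6875, 6.75]

[6.6875, 6.75]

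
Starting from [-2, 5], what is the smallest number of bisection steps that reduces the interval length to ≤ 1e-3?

13

Width after n steps is 7/2^n. Need 2^n ≥ 7/1e-3 = 7000.
2^12 = 4096 < 7000 ≤ 2^13 = 8192, so n = 13.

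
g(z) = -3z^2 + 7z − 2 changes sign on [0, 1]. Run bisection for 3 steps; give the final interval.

[0.25, 0.375]

m = 0.5, g(m) = 0.75 (+); new bracket [0, 0.5]
m = 0.25, g(m) = -0.4375 (−); new bracket [0.25, 0.5]
m = 0.375, g(m) = 0.203125 (+); new bracket [0.25, 0.375]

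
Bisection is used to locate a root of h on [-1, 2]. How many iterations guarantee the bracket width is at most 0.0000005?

Width after n steps is 3/2^n. Need 2^n ≥ 3/0.0000005 = 6000000.
2^22 = 4194304 < 6000000 ≤ 2^23 = 8388608, so n = 23.

23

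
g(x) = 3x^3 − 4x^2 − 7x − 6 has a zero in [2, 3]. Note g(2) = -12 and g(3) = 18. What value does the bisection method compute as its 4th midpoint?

g(2.5) = -1.625 < 0, so the root lies in [2.5, 3]
g(2.75) = 6.890625 > 0, so the root lies in [2.5, 2.75]
g(2.625) = 2.326172 > 0, so the root lies in [2.5, 2.625]
g(2.5625) = 0.2761 > 0, so the root lies in [2.5, 2.5625]

2.5625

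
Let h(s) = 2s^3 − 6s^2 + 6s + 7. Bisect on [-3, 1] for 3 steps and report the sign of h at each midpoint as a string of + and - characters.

-++

m = -1, h(m) = -7 (−); new bracket [-1, 1]
m = 0, h(m) = 7 (+); new bracket [-1, 0]
m = -0.5, h(m) = 2.25 (+); new bracket [-1, -0.5]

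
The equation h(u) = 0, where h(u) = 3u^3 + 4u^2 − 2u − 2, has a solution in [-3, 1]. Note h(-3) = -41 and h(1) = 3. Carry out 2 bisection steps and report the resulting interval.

[-2, -1]

u = -1 gives h = 1, positive; keep [-3, -1]
u = -2 gives h = -6, negative; keep [-2, -1]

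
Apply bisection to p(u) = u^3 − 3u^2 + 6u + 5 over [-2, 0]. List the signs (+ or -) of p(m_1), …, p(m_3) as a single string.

-+-

m = -1, p(m) = -5 (−); new bracket [-1, 0]
m = -0.5, p(m) = 1.125 (+); new bracket [-1, -0.5]
m = -0.75, p(m) = -1.609375 (−); new bracket [-0.75, -0.5]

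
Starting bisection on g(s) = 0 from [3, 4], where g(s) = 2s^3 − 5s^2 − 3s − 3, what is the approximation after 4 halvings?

3.1875

s = 3.5 gives g = 11, positive; keep [3, 3.5]
s = 3.25 gives g = 3.09375, positive; keep [3, 3.25]
s = 3.125 gives g = -0.167969, negative; keep [3.125, 3.25]
s = 3.1875 gives g = 1.4077, positive; keep [3.125, 3.1875]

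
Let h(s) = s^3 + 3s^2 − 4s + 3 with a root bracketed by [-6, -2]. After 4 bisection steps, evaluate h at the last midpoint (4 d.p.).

-2.5781

midpoint -4: h = 3 > 0 → [-6, -4]
midpoint -5: h = -27 < 0 → [-5, -4]
midpoint -4.5: h = -9.375 < 0 → [-4.5, -4]
midpoint -4.25: h = -2.5781 < 0 → [-4.25, -4]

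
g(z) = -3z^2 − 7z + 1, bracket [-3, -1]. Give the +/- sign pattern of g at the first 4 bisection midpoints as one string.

+-++

m = -2, g(m) = 3 (+); new bracket [-3, -2]
m = -2.5, g(m) = -0.25 (−); new bracket [-2.5, -2]
m = -2.25, g(m) = 1.5625 (+); new bracket [-2.5, -2.25]
m = -2.375, g(m) = 0.7031 (+); new bracket [-2.5, -2.375]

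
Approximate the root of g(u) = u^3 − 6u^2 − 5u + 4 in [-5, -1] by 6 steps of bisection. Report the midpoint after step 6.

m = -3, g(m) = -62 (−); new bracket [-3, -1]
m = -2, g(m) = -18 (−); new bracket [-2, -1]
m = -1.5, g(m) = -5.375 (−); new bracket [-1.5, -1]
m = -1.25, g(m) = -1.0781 (−); new bracket [-1.25, -1]
m = -1.125, g(m) = 0.6074 (+); new bracket [-1.25, -1.125]
m = -1.1875, g(m) = -0.198 (−); new bracket [-1.1875, -1.125]

-1.1875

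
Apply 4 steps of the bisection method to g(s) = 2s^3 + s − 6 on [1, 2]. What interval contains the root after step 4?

[1.3125, 1.375]

m = 1.5, g(m) = 2.25 (+); new bracket [1, 1.5]
m = 1.25, g(m) = -0.84375 (−); new bracket [1.25, 1.5]
m = 1.375, g(m) = 0.574219 (+); new bracket [1.25, 1.375]
m = 1.3125, g(m) = -0.1655 (−); new bracket [1.3125, 1.375]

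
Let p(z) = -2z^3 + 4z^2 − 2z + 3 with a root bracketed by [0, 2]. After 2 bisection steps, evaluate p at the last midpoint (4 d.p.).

z = 1 gives p = 3, positive; keep [1, 2]
z = 1.5 gives p = 2.25, positive; keep [1.5, 2]

2.2500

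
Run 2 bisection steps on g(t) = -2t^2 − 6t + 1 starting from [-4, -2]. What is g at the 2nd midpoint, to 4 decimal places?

midpoint -3: g = 1 > 0 → [-4, -3]
midpoint -3.5: g = -2.5 < 0 → [-3.5, -3]

-2.5000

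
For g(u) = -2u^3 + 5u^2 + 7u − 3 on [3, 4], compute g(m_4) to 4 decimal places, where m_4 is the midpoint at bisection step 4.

-1.0933

m = 3.5, g(m) = -3 (−); new bracket [3, 3.5]
m = 3.25, g(m) = 3.90625 (+); new bracket [3.25, 3.5]
m = 3.375, g(m) = 0.691406 (+); new bracket [3.375, 3.5]
m = 3.4375, g(m) = -1.0933 (−); new bracket [3.375, 3.4375]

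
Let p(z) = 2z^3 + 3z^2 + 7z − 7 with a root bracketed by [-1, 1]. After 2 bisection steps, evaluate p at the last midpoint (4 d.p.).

-2.5000

midpoint 0: p = -7 < 0 → [0, 1]
midpoint 0.5: p = -2.5 < 0 → [0.5, 1]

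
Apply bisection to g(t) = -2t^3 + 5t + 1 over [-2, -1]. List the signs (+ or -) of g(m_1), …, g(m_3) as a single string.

+--

t = -1.5 gives g = 0.25, positive; keep [-1.5, -1]
t = -1.25 gives g = -1.34375, negative; keep [-1.5, -1.25]
t = -1.375 gives g = -0.675781, negative; keep [-1.5, -1.375]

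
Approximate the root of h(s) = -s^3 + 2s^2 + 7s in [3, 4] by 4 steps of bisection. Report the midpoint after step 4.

3.8125

m = 3.5, h(m) = 6.125 (+); new bracket [3.5, 4]
m = 3.75, h(m) = 1.640625 (+); new bracket [3.75, 4]
m = 3.875, h(m) = -1.029297 (−); new bracket [3.75, 3.875]
m = 3.8125, h(m) = 0.3425 (+); new bracket [3.8125, 3.875]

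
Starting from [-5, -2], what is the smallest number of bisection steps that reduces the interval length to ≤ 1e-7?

25

Width after n steps is 3/2^n. Need 2^n ≥ 3/1e-7 = 30000000.
2^24 = 16777216 < 30000000 ≤ 2^25 = 33554432, so n = 25.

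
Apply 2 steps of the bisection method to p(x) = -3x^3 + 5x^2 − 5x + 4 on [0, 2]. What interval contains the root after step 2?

m = 1, p(m) = 1 (+); new bracket [1, 2]
m = 1.5, p(m) = -2.375 (−); new bracket [1, 1.5]

[1, 1.5]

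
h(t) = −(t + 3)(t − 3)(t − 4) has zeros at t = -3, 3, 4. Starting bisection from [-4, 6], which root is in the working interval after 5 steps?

-3

t = 1 gives h = -24, negative; keep [-4, 1]
t = -1.5 gives h = -37.125, negative; keep [-4, -1.5]
t = -2.75 gives h = -9.703125, negative; keep [-4, -2.75]
t = -3.375 gives h = 17.6309, positive; keep [-3.375, -2.75]
t = -3.0625 gives h = 2.676, positive; keep [-3.0625, -2.75]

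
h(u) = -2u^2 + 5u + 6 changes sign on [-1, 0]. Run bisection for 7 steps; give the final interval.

[-0.890625, -0.8828125]

midpoint -0.5: h = 3 > 0 → [-1, -0.5]
midpoint -0.75: h = 1.125 > 0 → [-1, -0.75]
midpoint -0.875: h = 0.09375 > 0 → [-1, -0.875]
midpoint -0.9375: h = -0.4453 < 0 → [-0.9375, -0.875]
midpoint -0.90625: h = -0.1738 < 0 → [-0.90625, -0.875]
midpoint -0.890625: h = -0.0396 < 0 → [-0.890625, -0.875]
midpoint -0.8828125: h = 0.0272 > 0 → [-0.890625, -0.8828125]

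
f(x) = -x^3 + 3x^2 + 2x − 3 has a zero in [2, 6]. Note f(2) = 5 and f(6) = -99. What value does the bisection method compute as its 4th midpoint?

3.25

midpoint 4: f = -11 < 0 → [2, 4]
midpoint 3: f = 3 > 0 → [3, 4]
midpoint 3.5: f = -2.125 < 0 → [3, 3.5]
midpoint 3.25: f = 0.8594 > 0 → [3.25, 3.5]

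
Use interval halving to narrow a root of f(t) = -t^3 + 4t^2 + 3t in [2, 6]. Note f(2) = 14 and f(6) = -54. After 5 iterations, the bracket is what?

[4.625, 4.75]

m = 4, f(m) = 12 (+); new bracket [4, 6]
m = 5, f(m) = -10 (−); new bracket [4, 5]
m = 4.5, f(m) = 3.375 (+); new bracket [4.5, 5]
m = 4.75, f(m) = -2.6719 (−); new bracket [4.5, 4.75]
m = 4.625, f(m) = 0.5059 (+); new bracket [4.625, 4.75]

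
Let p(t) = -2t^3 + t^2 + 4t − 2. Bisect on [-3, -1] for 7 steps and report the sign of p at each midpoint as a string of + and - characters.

++--+-+

m = -2, p(m) = 10 (+); new bracket [-2, -1]
m = -1.5, p(m) = 1 (+); new bracket [-1.5, -1]
m = -1.25, p(m) = -1.53125 (−); new bracket [-1.5, -1.25]
m = -1.375, p(m) = -0.4102 (−); new bracket [-1.5, -1.375]
m = -1.4375, p(m) = 0.2573 (+); new bracket [-1.4375, -1.375]
m = -1.40625, p(m) = -0.0856 (−); new bracket [-1.4375, -1.40625]
m = -1.421875, p(m) = 0.0835 (+); new bracket [-1.421875, -1.40625]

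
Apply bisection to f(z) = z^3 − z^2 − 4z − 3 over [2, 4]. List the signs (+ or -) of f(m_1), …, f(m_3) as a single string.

+--

midpoint 3: f = 3 > 0 → [2, 3]
midpoint 2.5: f = -3.625 < 0 → [2.5, 3]
midpoint 2.75: f = -0.765625 < 0 → [2.75, 3]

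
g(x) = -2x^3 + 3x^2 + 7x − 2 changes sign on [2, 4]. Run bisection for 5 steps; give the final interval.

m = 3, g(m) = -8 (−); new bracket [2, 3]
m = 2.5, g(m) = 3 (+); new bracket [2.5, 3]
m = 2.75, g(m) = -1.65625 (−); new bracket [2.5, 2.75]
m = 2.625, g(m) = 0.8711 (+); new bracket [2.625, 2.75]
m = 2.6875, g(m) = -0.3413 (−); new bracket [2.625, 2.6875]

[2.625, 2.6875]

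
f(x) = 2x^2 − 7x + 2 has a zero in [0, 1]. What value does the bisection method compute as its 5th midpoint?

f(0.5) = -1 < 0, so the root lies in [0, 0.5]
f(0.25) = 0.375 > 0, so the root lies in [0.25, 0.5]
f(0.375) = -0.34375 < 0, so the root lies in [0.25, 0.375]
f(0.3125) = 0.0078 > 0, so the root lies in [0.3125, 0.375]
f(0.34375) = -0.1699 < 0, so the root lies in [0.3125, 0.34375]

0.34375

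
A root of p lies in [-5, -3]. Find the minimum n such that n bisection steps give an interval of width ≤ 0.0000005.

Width after n steps is 2/2^n. Need 2^n ≥ 2/0.0000005 = 4000000.
2^21 = 2097152 < 4000000 ≤ 2^22 = 4194304, so n = 22.

22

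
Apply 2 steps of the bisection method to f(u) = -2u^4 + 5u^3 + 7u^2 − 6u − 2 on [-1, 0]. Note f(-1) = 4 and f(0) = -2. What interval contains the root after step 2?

[-0.5, -0.25]

u = -0.5 gives f = 2, positive; keep [-0.5, 0]
u = -0.25 gives f = -0.148438, negative; keep [-0.5, -0.25]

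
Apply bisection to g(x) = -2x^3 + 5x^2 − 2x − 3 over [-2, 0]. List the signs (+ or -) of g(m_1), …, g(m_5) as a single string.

x = -1 gives g = 6, positive; keep [-1, 0]
x = -0.5 gives g = -0.5, negative; keep [-1, -0.5]
x = -0.75 gives g = 2.15625, positive; keep [-0.75, -0.5]
x = -0.625 gives g = 0.6914, positive; keep [-0.625, -0.5]
x = -0.5625 gives g = 0.063, positive; keep [-0.5625, -0.5]

+-+++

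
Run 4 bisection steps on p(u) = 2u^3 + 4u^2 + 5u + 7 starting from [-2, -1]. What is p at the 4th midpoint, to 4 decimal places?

u = -1.5 gives p = 1.75, positive; keep [-2, -1.5]
u = -1.75 gives p = -0.21875, negative; keep [-1.75, -1.5]
u = -1.625 gives p = 0.855469, positive; keep [-1.75, -1.625]
u = -1.6875 gives p = 0.3423, positive; keep [-1.75, -1.6875]

0.3423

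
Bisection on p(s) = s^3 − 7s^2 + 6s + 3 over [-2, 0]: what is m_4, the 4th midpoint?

-0.375

midpoint -1: p = -11 < 0 → [-1, 0]
midpoint -0.5: p = -1.875 < 0 → [-0.5, 0]
midpoint -0.25: p = 1.046875 > 0 → [-0.5, -0.25]
midpoint -0.375: p = -0.2871 < 0 → [-0.375, -0.25]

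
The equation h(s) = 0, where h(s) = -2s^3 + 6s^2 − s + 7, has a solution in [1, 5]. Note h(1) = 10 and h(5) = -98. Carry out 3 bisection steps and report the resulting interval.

[3, 3.5]

h(3) = 4 > 0, so the root lies in [3, 5]
h(4) = -29 < 0, so the root lies in [3, 4]
h(3.5) = -8.75 < 0, so the root lies in [3, 3.5]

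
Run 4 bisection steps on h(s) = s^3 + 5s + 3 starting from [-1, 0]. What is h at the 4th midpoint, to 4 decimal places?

0.0095

midpoint -0.5: h = 0.375 > 0 → [-1, -0.5]
midpoint -0.75: h = -1.171875 < 0 → [-0.75, -0.5]
midpoint -0.625: h = -0.369141 < 0 → [-0.625, -0.5]
midpoint -0.5625: h = 0.0095 > 0 → [-0.625, -0.5625]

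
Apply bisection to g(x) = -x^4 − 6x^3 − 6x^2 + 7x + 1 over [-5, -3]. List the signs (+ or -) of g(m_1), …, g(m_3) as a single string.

+--

midpoint -4: g = 5 > 0 → [-5, -4]
midpoint -4.5: g = -15.3125 < 0 → [-4.5, -4]
midpoint -4.25: g = -2.785156 < 0 → [-4.25, -4]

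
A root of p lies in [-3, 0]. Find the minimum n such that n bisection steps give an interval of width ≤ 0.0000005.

23

Width after n steps is 3/2^n. Need 2^n ≥ 3/0.0000005 = 6000000.
2^22 = 4194304 < 6000000 ≤ 2^23 = 8388608, so n = 23.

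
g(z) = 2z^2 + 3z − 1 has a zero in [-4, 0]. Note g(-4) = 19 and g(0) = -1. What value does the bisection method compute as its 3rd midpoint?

-1.5

z = -2 gives g = 1, positive; keep [-2, 0]
z = -1 gives g = -2, negative; keep [-2, -1]
z = -1.5 gives g = -1, negative; keep [-2, -1.5]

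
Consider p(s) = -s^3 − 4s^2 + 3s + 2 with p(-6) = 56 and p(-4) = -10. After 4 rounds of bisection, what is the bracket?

[-4.625, -4.5]

p(-5) = 12 > 0, so the root lies in [-5, -4]
p(-4.5) = -1.375 < 0, so the root lies in [-5, -4.5]
p(-4.75) = 4.671875 > 0, so the root lies in [-4.75, -4.5]
p(-4.625) = 1.4941 > 0, so the root lies in [-4.625, -4.5]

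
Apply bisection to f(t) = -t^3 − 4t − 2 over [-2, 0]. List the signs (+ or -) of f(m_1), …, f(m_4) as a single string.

f(-1) = 3 > 0, so the root lies in [-1, 0]
f(-0.5) = 0.125 > 0, so the root lies in [-0.5, 0]
f(-0.25) = -0.984375 < 0, so the root lies in [-0.5, -0.25]
f(-0.375) = -0.4473 < 0, so the root lies in [-0.5, -0.375]

++--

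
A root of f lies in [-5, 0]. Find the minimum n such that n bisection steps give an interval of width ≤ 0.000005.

20

Width after n steps is 5/2^n. Need 2^n ≥ 5/0.000005 = 1000000.
2^19 = 524288 < 1000000 ≤ 2^20 = 1048576, so n = 20.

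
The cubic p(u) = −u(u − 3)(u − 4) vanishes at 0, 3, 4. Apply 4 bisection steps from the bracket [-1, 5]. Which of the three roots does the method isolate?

0

u = 2 gives p = -4, negative; keep [-1, 2]
u = 0.5 gives p = -4.375, negative; keep [-1, 0.5]
u = -0.25 gives p = 3.453125, positive; keep [-0.25, 0.5]
u = 0.125 gives p = -1.3926, negative; keep [-0.25, 0.125]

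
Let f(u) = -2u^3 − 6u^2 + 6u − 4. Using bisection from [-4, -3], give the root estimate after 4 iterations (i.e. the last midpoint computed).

-3.9375

f(-3.5) = -12.75 < 0, so the root lies in [-4, -3.5]
f(-3.75) = -5.40625 < 0, so the root lies in [-4, -3.75]
f(-3.875) = -0.972656 < 0, so the root lies in [-4, -3.875]
f(-3.9375) = 1.4448 > 0, so the root lies in [-3.9375, -3.875]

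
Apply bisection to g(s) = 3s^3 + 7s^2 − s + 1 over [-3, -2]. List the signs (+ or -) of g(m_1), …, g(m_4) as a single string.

+---

g(-2.5) = 0.375 > 0, so the root lies in [-3, -2.5]
g(-2.75) = -5.703125 < 0, so the root lies in [-2.75, -2.5]
g(-2.625) = -2.404297 < 0, so the root lies in [-2.625, -2.5]
g(-2.5625) = -0.9519 < 0, so the root lies in [-2.5625, -2.5]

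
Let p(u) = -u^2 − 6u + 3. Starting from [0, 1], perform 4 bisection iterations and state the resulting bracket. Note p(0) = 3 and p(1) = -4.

[0.4375, 0.5]

p(0.5) = -0.25 < 0, so the root lies in [0, 0.5]
p(0.25) = 1.4375 > 0, so the root lies in [0.25, 0.5]
p(0.375) = 0.609375 > 0, so the root lies in [0.375, 0.5]
p(0.4375) = 0.1836 > 0, so the root lies in [0.4375, 0.5]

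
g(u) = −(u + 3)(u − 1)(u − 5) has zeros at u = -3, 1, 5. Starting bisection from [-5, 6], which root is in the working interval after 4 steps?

-3

g(0.5) = -7.875 < 0, so the root lies in [-5, 0.5]
g(-2.25) = -17.671875 < 0, so the root lies in [-5, -2.25]
g(-3.625) = 24.931641 > 0, so the root lies in [-3.625, -2.25]
g(-2.9375) = -1.9534 < 0, so the root lies in [-3.625, -2.9375]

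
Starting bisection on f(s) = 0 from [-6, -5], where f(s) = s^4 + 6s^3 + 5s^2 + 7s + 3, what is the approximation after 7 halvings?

f(-5.5) = 32.5625 > 0, so the root lies in [-5.5, -5]
f(-5.25) = -4.464844 < 0, so the root lies in [-5.5, -5.25]
f(-5.375) = 12.773682 > 0, so the root lies in [-5.375, -5.25]
f(-5.3125) = 3.8469 > 0, so the root lies in [-5.3125, -5.25]
f(-5.28125) = -0.3844 < 0, so the root lies in [-5.3125, -5.28125]
f(-5.296875) = 1.7122 > 0, so the root lies in [-5.296875, -5.28125]
f(-5.2890625) = 0.6592 > 0, so the root lies in [-5.2890625, -5.28125]

-5.2890625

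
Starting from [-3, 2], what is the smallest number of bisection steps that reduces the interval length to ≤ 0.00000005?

27

Width after n steps is 5/2^n. Need 2^n ≥ 5/0.00000005 = 100000000.
2^26 = 67108864 < 100000000 ≤ 2^27 = 134217728, so n = 27.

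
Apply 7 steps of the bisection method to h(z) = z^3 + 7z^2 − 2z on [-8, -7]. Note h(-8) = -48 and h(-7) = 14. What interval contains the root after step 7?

h(-7.5) = -13.125 < 0, so the root lies in [-7.5, -7]
h(-7.25) = 1.359375 > 0, so the root lies in [-7.5, -7.25]
h(-7.375) = -5.646484 < 0, so the root lies in [-7.375, -7.25]
h(-7.3125) = -2.0852 < 0, so the root lies in [-7.3125, -7.25]
h(-7.28125) = -0.3484 < 0, so the root lies in [-7.28125, -7.25]
h(-7.265625) = 0.5091 > 0, so the root lies in [-7.28125, -7.265625]
h(-7.2734375) = 0.0812 > 0, so the root lies in [-7.28125, -7.2734375]

[-7.28125, -7.2734375]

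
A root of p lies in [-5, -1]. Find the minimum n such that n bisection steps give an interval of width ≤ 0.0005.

Width after n steps is 4/2^n. Need 2^n ≥ 4/0.0005 = 8000.
2^12 = 4096 < 8000 ≤ 2^13 = 8192, so n = 13.

13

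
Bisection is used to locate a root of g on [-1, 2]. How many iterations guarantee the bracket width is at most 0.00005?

Width after n steps is 3/2^n. Need 2^n ≥ 3/0.00005 = 60000.
2^15 = 32768 < 60000 ≤ 2^16 = 65536, so n = 16.

16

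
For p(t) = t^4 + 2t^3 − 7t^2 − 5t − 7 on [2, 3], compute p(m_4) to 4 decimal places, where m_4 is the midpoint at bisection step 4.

-2.6658

midpoint 2.5: p = 7.0625 > 0 → [2, 2.5]
midpoint 2.25: p = -5.277344 < 0 → [2.25, 2.5]
midpoint 2.375: p = 0.250244 > 0 → [2.25, 2.375]
midpoint 2.3125: p = -2.6658 < 0 → [2.3125, 2.375]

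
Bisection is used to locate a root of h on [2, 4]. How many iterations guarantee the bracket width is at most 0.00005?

Width after n steps is 2/2^n. Need 2^n ≥ 2/0.00005 = 40000.
2^15 = 32768 < 40000 ≤ 2^16 = 65536, so n = 16.

16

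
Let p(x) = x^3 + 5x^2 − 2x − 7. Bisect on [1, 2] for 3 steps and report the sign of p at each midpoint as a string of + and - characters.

++-

x = 1.5 gives p = 4.625, positive; keep [1, 1.5]
x = 1.25 gives p = 0.265625, positive; keep [1, 1.25]
x = 1.125 gives p = -1.498047, negative; keep [1.125, 1.25]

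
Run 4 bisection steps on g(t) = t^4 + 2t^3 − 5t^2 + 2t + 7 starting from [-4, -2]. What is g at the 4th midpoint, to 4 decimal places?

-3.8435

g(-3) = -17 < 0, so the root lies in [-4, -3]
g(-3.5) = 3.0625 > 0, so the root lies in [-3.5, -3]
g(-3.25) = -9.402344 < 0, so the root lies in [-3.5, -3.25]
g(-3.375) = -3.8435 < 0, so the root lies in [-3.5, -3.375]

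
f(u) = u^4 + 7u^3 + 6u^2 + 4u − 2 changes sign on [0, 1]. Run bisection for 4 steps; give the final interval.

[0.25, 0.3125]

midpoint 0.5: f = 2.4375 > 0 → [0, 0.5]
midpoint 0.25: f = -0.511719 < 0 → [0.25, 0.5]
midpoint 0.375: f = 0.732666 > 0 → [0.25, 0.375]
midpoint 0.3125: f = 0.0591 > 0 → [0.25, 0.3125]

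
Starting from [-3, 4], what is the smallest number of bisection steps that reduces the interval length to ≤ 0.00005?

18

Width after n steps is 7/2^n. Need 2^n ≥ 7/0.00005 = 140000.
2^17 = 131072 < 140000 ≤ 2^18 = 262144, so n = 18.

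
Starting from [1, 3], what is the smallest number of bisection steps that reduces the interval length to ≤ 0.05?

Width after n steps is 2/2^n. Need 2^n ≥ 2/0.05 = 40.
2^5 = 32 < 40 ≤ 2^6 = 64, so n = 6.

6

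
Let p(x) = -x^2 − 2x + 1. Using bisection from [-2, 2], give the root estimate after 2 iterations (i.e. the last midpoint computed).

1

midpoint 0: p = 1 > 0 → [0, 2]
midpoint 1: p = -2 < 0 → [0, 1]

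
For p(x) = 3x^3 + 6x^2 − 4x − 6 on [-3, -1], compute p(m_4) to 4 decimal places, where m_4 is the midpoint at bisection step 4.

0.8066

p(-2) = 2 > 0, so the root lies in [-3, -2]
p(-2.5) = -5.375 < 0, so the root lies in [-2.5, -2]
p(-2.25) = -0.796875 < 0, so the root lies in [-2.25, -2]
p(-2.125) = 0.8066 > 0, so the root lies in [-2.25, -2.125]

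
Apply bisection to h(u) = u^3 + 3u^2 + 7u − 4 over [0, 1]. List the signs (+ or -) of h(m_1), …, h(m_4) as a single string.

m = 0.5, h(m) = 0.375 (+); new bracket [0, 0.5]
m = 0.25, h(m) = -2.046875 (−); new bracket [0.25, 0.5]
m = 0.375, h(m) = -0.900391 (−); new bracket [0.375, 0.5]
m = 0.4375, h(m) = -0.2795 (−); new bracket [0.4375, 0.5]

+---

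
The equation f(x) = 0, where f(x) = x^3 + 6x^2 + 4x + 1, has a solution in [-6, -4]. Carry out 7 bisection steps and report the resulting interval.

f(-5) = 6 > 0, so the root lies in [-6, -5]
f(-5.5) = -5.875 < 0, so the root lies in [-5.5, -5]
f(-5.25) = 0.671875 > 0, so the root lies in [-5.5, -5.25]
f(-5.375) = -2.4434 < 0, so the root lies in [-5.375, -5.25]
f(-5.3125) = -0.8469 < 0, so the root lies in [-5.3125, -5.25]
f(-5.28125) = -0.0779 < 0, so the root lies in [-5.28125, -5.25]
f(-5.265625) = 0.2994 > 0, so the root lies in [-5.28125, -5.265625]

[-5.28125, -5.265625]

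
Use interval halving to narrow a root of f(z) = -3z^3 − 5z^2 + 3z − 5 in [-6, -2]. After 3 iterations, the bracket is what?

m = -4, f(m) = 95 (+); new bracket [-4, -2]
m = -3, f(m) = 22 (+); new bracket [-3, -2]
m = -2.5, f(m) = 3.125 (+); new bracket [-2.5, -2]

[-2.5, -2]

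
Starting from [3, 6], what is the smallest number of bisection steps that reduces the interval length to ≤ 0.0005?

13

Width after n steps is 3/2^n. Need 2^n ≥ 3/0.0005 = 6000.
2^12 = 4096 < 6000 ≤ 2^13 = 8192, so n = 13.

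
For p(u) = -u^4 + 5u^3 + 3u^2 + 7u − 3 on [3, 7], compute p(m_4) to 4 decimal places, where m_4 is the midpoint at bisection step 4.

-6.1445

midpoint 5: p = 107 > 0 → [5, 7]
midpoint 6: p = -69 < 0 → [5, 6]
midpoint 5.5: p = 43.0625 > 0 → [5.5, 6]
midpoint 5.75: p = -6.1445 < 0 → [5.5, 5.75]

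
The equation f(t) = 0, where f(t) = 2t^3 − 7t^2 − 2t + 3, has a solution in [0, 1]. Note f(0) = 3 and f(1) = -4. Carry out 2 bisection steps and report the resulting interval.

m = 0.5, f(m) = 0.5 (+); new bracket [0.5, 1]
m = 0.75, f(m) = -1.59375 (−); new bracket [0.5, 0.75]

[0.5, 0.75]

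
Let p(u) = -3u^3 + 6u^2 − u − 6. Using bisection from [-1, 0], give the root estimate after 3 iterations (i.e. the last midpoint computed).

-0.875

p(-0.5) = -3.625 < 0, so the root lies in [-1, -0.5]
p(-0.75) = -0.609375 < 0, so the root lies in [-1, -0.75]
p(-0.875) = 1.478516 > 0, so the root lies in [-0.875, -0.75]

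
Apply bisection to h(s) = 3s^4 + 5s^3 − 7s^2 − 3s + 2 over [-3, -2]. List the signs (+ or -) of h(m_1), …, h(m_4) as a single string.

h(-2.5) = 4.8125 > 0, so the root lies in [-2.5, -2]
h(-2.25) = -6.753906 < 0, so the root lies in [-2.5, -2.25]
h(-2.375) = -1.891846 < 0, so the root lies in [-2.5, -2.375]
h(-2.4375) = 1.2127 > 0, so the root lies in [-2.4375, -2.375]

+--+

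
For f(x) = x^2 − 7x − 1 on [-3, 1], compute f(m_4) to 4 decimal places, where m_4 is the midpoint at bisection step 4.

x = -1 gives f = 7, positive; keep [-1, 1]
x = 0 gives f = -1, negative; keep [-1, 0]
x = -0.5 gives f = 2.75, positive; keep [-0.5, 0]
x = -0.25 gives f = 0.8125, positive; keep [-0.25, 0]

0.8125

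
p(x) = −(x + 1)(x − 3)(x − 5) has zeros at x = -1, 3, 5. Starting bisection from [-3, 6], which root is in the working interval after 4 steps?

-1

midpoint 1.5: p = -13.125 < 0 → [-3, 1.5]
midpoint -0.75: p = -5.390625 < 0 → [-3, -0.75]
midpoint -1.875: p = 29.326172 > 0 → [-1.875, -0.75]
midpoint -1.3125: p = 8.5071 > 0 → [-1.3125, -0.75]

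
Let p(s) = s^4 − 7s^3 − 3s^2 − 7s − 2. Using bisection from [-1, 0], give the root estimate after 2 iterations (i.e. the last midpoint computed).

m = -0.5, p(m) = 1.6875 (+); new bracket [-0.5, 0]
m = -0.25, p(m) = -0.324219 (−); new bracket [-0.5, -0.25]

-0.25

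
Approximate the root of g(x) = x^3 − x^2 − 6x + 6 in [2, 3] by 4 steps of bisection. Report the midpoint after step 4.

2.4375

g(2.5) = 0.375 > 0, so the root lies in [2, 2.5]
g(2.25) = -1.171875 < 0, so the root lies in [2.25, 2.5]
g(2.375) = -0.494141 < 0, so the root lies in [2.375, 2.5]
g(2.4375) = -0.0842 < 0, so the root lies in [2.4375, 2.5]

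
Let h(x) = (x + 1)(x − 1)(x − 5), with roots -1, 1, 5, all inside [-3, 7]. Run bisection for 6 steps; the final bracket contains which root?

x = 2 gives h = -9, negative; keep [2, 7]
x = 4.5 gives h = -9.625, negative; keep [4.5, 7]
x = 5.75 gives h = 24.046875, positive; keep [4.5, 5.75]
x = 5.125 gives h = 3.1582, positive; keep [4.5, 5.125]
x = 4.8125 gives h = -4.155, negative; keep [4.8125, 5.125]
x = 4.96875 gives h = -0.7403, negative; keep [4.96875, 5.125]

5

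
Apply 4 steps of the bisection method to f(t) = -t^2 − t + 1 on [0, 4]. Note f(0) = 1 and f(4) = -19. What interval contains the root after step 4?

midpoint 2: f = -5 < 0 → [0, 2]
midpoint 1: f = -1 < 0 → [0, 1]
midpoint 0.5: f = 0.25 > 0 → [0.5, 1]
midpoint 0.75: f = -0.3125 < 0 → [0.5, 0.75]

[0.5, 0.75]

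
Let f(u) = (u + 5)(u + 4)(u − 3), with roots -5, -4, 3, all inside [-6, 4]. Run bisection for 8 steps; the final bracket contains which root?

3

u = -1 gives f = -48, negative; keep [-1, 4]
u = 1.5 gives f = -53.625, negative; keep [1.5, 4]
u = 2.75 gives f = -13.078125, negative; keep [2.75, 4]
u = 3.375 gives f = 23.1621, positive; keep [2.75, 3.375]
u = 3.0625 gives f = 3.5588, positive; keep [2.75, 3.0625]
u = 2.90625 gives f = -5.119, negative; keep [2.90625, 3.0625]
u = 2.984375 gives f = -0.8713, negative; keep [2.984375, 3.0625]
u = 3.0234375 gives f = 1.3208, positive; keep [2.984375, 3.0234375]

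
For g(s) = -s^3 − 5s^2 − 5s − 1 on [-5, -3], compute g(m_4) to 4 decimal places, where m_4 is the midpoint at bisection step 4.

m = -4, g(m) = 3 (+); new bracket [-4, -3]
m = -3.5, g(m) = -1.875 (−); new bracket [-4, -3.5]
m = -3.75, g(m) = 0.171875 (+); new bracket [-3.75, -3.5]
m = -3.625, g(m) = -0.9434 (−); new bracket [-3.75, -3.625]

-0.9434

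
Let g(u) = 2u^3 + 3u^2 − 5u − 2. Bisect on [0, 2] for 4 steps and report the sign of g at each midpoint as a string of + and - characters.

-++-

midpoint 1: g = -2 < 0 → [1, 2]
midpoint 1.5: g = 4 > 0 → [1, 1.5]
midpoint 1.25: g = 0.34375 > 0 → [1, 1.25]
midpoint 1.125: g = -0.9805 < 0 → [1.125, 1.25]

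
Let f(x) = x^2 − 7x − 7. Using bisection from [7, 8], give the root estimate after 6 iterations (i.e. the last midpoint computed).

7.890625

m = 7.5, f(m) = -3.25 (−); new bracket [7.5, 8]
m = 7.75, f(m) = -1.1875 (−); new bracket [7.75, 8]
m = 7.875, f(m) = -0.109375 (−); new bracket [7.875, 8]
m = 7.9375, f(m) = 0.4414 (+); new bracket [7.875, 7.9375]
m = 7.90625, f(m) = 0.165 (+); new bracket [7.875, 7.90625]
m = 7.890625, f(m) = 0.0276 (+); new bracket [7.875, 7.890625]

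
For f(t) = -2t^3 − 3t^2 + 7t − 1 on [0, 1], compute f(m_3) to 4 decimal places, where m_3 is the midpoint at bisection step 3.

midpoint 0.5: f = 1.5 > 0 → [0, 0.5]
midpoint 0.25: f = 0.53125 > 0 → [0, 0.25]
midpoint 0.125: f = -0.175781 < 0 → [0.125, 0.25]

-0.1758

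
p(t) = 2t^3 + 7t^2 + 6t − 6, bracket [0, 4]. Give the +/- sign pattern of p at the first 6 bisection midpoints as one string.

++-++-

midpoint 2: p = 50 > 0 → [0, 2]
midpoint 1: p = 9 > 0 → [0, 1]
midpoint 0.5: p = -1 < 0 → [0.5, 1]
midpoint 0.75: p = 3.2812 > 0 → [0.5, 0.75]
midpoint 0.625: p = 0.9727 > 0 → [0.5, 0.625]
midpoint 0.5625: p = -0.0542 < 0 → [0.5625, 0.625]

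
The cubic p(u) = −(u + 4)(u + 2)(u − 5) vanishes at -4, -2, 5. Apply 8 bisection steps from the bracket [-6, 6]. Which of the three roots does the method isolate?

midpoint 0: p = 40 > 0 → [0, 6]
midpoint 3: p = 70 > 0 → [3, 6]
midpoint 4.5: p = 27.625 > 0 → [4.5, 6]
midpoint 5.25: p = -16.7656 < 0 → [4.5, 5.25]
midpoint 4.875: p = 7.627 > 0 → [4.875, 5.25]
midpoint 5.0625: p = -4.0002 < 0 → [4.875, 5.0625]
midpoint 4.96875: p = 1.9532 > 0 → [4.96875, 5.0625]
midpoint 5.015625: p = -0.9883 < 0 → [4.96875, 5.015625]

5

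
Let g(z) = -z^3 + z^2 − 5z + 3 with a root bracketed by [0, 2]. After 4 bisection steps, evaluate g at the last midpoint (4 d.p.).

z = 1 gives g = -2, negative; keep [0, 1]
z = 0.5 gives g = 0.625, positive; keep [0.5, 1]
z = 0.75 gives g = -0.609375, negative; keep [0.5, 0.75]
z = 0.625 gives g = 0.0215, positive; keep [0.625, 0.75]

0.0215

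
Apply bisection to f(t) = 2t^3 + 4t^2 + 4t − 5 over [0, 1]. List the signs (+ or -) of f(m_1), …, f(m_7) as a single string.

-+-+-++

f(0.5) = -1.75 < 0, so the root lies in [0.5, 1]
f(0.75) = 1.09375 > 0, so the root lies in [0.5, 0.75]
f(0.625) = -0.449219 < 0, so the root lies in [0.625, 0.75]
f(0.6875) = 0.2905 > 0, so the root lies in [0.625, 0.6875]
f(0.65625) = -0.0871 < 0, so the root lies in [0.65625, 0.6875]
f(0.671875) = 0.0998 > 0, so the root lies in [0.65625, 0.671875]
f(0.6640625) = 0.0058 > 0, so the root lies in [0.65625, 0.6640625]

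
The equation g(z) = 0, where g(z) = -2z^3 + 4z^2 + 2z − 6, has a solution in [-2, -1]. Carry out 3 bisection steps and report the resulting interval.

g(-1.5) = 6.75 > 0, so the root lies in [-1.5, -1]
g(-1.25) = 1.65625 > 0, so the root lies in [-1.25, -1]
g(-1.125) = -0.339844 < 0, so the root lies in [-1.25, -1.125]

[-1.25, -1.125]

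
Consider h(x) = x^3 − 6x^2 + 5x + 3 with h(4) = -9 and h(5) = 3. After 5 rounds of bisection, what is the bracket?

[4.8125, 4.84375]

h(4.5) = -4.875 < 0, so the root lies in [4.5, 5]
h(4.75) = -1.453125 < 0, so the root lies in [4.75, 5]
h(4.875) = 0.638672 > 0, so the root lies in [4.75, 4.875]
h(4.8125) = -0.4402 < 0, so the root lies in [4.8125, 4.875]
h(4.84375) = 0.0909 > 0, so the root lies in [4.8125, 4.84375]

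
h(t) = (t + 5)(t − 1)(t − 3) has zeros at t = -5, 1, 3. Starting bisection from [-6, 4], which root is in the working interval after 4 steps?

midpoint -1: h = 32 > 0 → [-6, -1]
midpoint -3.5: h = 43.875 > 0 → [-6, -3.5]
midpoint -4.75: h = 11.140625 > 0 → [-6, -4.75]
midpoint -5.375: h = -20.0215 < 0 → [-5.375, -4.75]

-5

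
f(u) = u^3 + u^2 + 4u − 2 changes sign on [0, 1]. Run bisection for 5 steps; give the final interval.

[0.40625, 0.4375]

midpoint 0.5: f = 0.375 > 0 → [0, 0.5]
midpoint 0.25: f = -0.921875 < 0 → [0.25, 0.5]
midpoint 0.375: f = -0.306641 < 0 → [0.375, 0.5]
midpoint 0.4375: f = 0.0251 > 0 → [0.375, 0.4375]
midpoint 0.40625: f = -0.1429 < 0 → [0.40625, 0.4375]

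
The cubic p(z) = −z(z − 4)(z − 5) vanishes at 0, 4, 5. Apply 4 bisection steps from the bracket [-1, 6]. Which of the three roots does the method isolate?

0

midpoint 2.5: p = -9.375 < 0 → [-1, 2.5]
midpoint 0.75: p = -10.359375 < 0 → [-1, 0.75]
midpoint -0.125: p = 2.642578 > 0 → [-0.125, 0.75]
midpoint 0.3125: p = -5.4016 < 0 → [-0.125, 0.3125]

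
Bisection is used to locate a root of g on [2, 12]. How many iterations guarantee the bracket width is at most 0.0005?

Width after n steps is 10/2^n. Need 2^n ≥ 10/0.0005 = 20000.
2^14 = 16384 < 20000 ≤ 2^15 = 32768, so n = 15.

15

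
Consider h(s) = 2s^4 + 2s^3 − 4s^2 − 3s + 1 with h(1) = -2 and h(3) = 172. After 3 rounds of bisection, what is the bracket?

[1.25, 1.5]

m = 2, h(m) = 27 (+); new bracket [1, 2]
m = 1.5, h(m) = 4.375 (+); new bracket [1, 1.5]
m = 1.25, h(m) = -0.210938 (−); new bracket [1.25, 1.5]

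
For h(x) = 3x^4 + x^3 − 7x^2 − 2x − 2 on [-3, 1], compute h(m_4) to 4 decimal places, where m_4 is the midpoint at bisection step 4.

midpoint -1: h = -5 < 0 → [-3, -1]
midpoint -2: h = 14 > 0 → [-2, -1]
midpoint -1.5: h = -2.9375 < 0 → [-2, -1.5]
midpoint -1.75: h = 2.8398 > 0 → [-1.75, -1.5]

2.8398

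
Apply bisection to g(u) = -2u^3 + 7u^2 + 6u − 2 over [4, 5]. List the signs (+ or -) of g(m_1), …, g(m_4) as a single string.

--+-

u = 4.5 gives g = -15.5, negative; keep [4, 4.5]
u = 4.25 gives g = -3.59375, negative; keep [4, 4.25]
u = 4.125 gives g = 1.480469, positive; keep [4.125, 4.25]
u = 4.1875 gives g = -0.9858, negative; keep [4.125, 4.1875]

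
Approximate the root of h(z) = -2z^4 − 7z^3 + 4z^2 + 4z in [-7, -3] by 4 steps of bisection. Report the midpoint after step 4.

h(-5) = -295 < 0, so the root lies in [-5, -3]
h(-4) = -16 < 0, so the root lies in [-4, -3]
h(-3.5) = 35 > 0, so the root lies in [-4, -3.5]
h(-3.75) = 14.8828 > 0, so the root lies in [-4, -3.75]

-3.75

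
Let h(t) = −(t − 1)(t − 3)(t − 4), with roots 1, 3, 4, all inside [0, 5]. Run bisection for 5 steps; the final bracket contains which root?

t = 2.5 gives h = -1.125, negative; keep [0, 2.5]
t = 1.25 gives h = -1.203125, negative; keep [0, 1.25]
t = 0.625 gives h = 3.005859, positive; keep [0.625, 1.25]
t = 0.9375 gives h = 0.3948, positive; keep [0.9375, 1.25]
t = 1.09375 gives h = -0.5194, negative; keep [0.9375, 1.09375]

1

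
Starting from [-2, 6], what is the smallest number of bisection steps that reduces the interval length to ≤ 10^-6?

23

Width after n steps is 8/2^n. Need 2^n ≥ 8/10^-6 = 8000000.
2^22 = 4194304 < 8000000 ≤ 2^23 = 8388608, so n = 23.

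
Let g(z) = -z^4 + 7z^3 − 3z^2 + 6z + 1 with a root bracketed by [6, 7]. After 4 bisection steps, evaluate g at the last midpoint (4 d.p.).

0.4204

g(6.5) = 50.5625 > 0, so the root lies in [6.5, 7]
g(6.75) = -18.300781 < 0, so the root lies in [6.5, 6.75]
g(6.625) = 18.118896 > 0, so the root lies in [6.625, 6.75]
g(6.6875) = 0.4204 > 0, so the root lies in [6.6875, 6.75]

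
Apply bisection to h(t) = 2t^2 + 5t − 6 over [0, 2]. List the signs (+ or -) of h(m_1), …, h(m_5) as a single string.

m = 1, h(m) = 1 (+); new bracket [0, 1]
m = 0.5, h(m) = -3 (−); new bracket [0.5, 1]
m = 0.75, h(m) = -1.125 (−); new bracket [0.75, 1]
m = 0.875, h(m) = -0.0938 (−); new bracket [0.875, 1]
m = 0.9375, h(m) = 0.4453 (+); new bracket [0.875, 0.9375]

+---+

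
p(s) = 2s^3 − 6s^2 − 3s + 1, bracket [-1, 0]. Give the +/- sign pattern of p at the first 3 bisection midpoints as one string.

+-+

s = -0.5 gives p = 0.75, positive; keep [-1, -0.5]
s = -0.75 gives p = -0.96875, negative; keep [-0.75, -0.5]
s = -0.625 gives p = 0.042969, positive; keep [-0.75, -0.625]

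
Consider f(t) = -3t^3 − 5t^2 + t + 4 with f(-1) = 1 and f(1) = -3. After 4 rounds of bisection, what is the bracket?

[0.75, 0.875]

midpoint 0: f = 4 > 0 → [0, 1]
midpoint 0.5: f = 2.875 > 0 → [0.5, 1]
midpoint 0.75: f = 0.671875 > 0 → [0.75, 1]
midpoint 0.875: f = -0.9629 < 0 → [0.75, 0.875]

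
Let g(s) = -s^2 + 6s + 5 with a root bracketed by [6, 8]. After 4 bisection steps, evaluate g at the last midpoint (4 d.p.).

g(7) = -2 < 0, so the root lies in [6, 7]
g(6.5) = 1.75 > 0, so the root lies in [6.5, 7]
g(6.75) = -0.0625 < 0, so the root lies in [6.5, 6.75]
g(6.625) = 0.8594 > 0, so the root lies in [6.625, 6.75]

0.8594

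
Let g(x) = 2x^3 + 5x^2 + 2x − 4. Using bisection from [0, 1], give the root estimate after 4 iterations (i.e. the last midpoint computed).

m = 0.5, g(m) = -1.5 (−); new bracket [0.5, 1]
m = 0.75, g(m) = 1.15625 (+); new bracket [0.5, 0.75]
m = 0.625, g(m) = -0.308594 (−); new bracket [0.625, 0.75]
m = 0.6875, g(m) = 0.3882 (+); new bracket [0.625, 0.6875]

0.6875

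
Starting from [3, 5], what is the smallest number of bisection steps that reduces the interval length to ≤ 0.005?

9

Width after n steps is 2/2^n. Need 2^n ≥ 2/0.005 = 400.
2^8 = 256 < 400 ≤ 2^9 = 512, so n = 9.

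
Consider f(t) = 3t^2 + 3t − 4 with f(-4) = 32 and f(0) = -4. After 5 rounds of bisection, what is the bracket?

[-1.875, -1.75]

m = -2, f(m) = 2 (+); new bracket [-2, 0]
m = -1, f(m) = -4 (−); new bracket [-2, -1]
m = -1.5, f(m) = -1.75 (−); new bracket [-2, -1.5]
m = -1.75, f(m) = -0.0625 (−); new bracket [-2, -1.75]
m = -1.875, f(m) = 0.9219 (+); new bracket [-1.875, -1.75]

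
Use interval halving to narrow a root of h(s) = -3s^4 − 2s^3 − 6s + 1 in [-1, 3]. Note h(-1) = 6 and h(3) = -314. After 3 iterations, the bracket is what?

midpoint 1: h = -10 < 0 → [-1, 1]
midpoint 0: h = 1 > 0 → [0, 1]
midpoint 0.5: h = -2.4375 < 0 → [0, 0.5]

[0, 0.5]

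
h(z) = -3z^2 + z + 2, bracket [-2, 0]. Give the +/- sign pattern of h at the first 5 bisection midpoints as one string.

-+-+-

midpoint -1: h = -2 < 0 → [-1, 0]
midpoint -0.5: h = 0.75 > 0 → [-1, -0.5]
midpoint -0.75: h = -0.4375 < 0 → [-0.75, -0.5]
midpoint -0.625: h = 0.2031 > 0 → [-0.75, -0.625]
midpoint -0.6875: h = -0.1055 < 0 → [-0.6875, -0.625]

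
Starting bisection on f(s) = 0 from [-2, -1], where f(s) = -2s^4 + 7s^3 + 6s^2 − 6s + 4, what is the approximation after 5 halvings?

f(-1.5) = -7.25 < 0, so the root lies in [-1.5, -1]
f(-1.25) = 2.320312 > 0, so the root lies in [-1.5, -1.25]
f(-1.375) = -1.752441 < 0, so the root lies in [-1.375, -1.25]
f(-1.3125) = 0.4489 > 0, so the root lies in [-1.375, -1.3125]
f(-1.34375) = -0.6089 < 0, so the root lies in [-1.34375, -1.3125]

-1.34375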